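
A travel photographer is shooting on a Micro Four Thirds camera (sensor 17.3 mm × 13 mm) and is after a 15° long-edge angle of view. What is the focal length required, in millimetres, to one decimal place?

65.7 mm

From α = 2·arctan(w/2f) we get f = w / (2·tan(α/2)).
With w = 17.3 mm and α/2 = 7.5°, tan(α/2) ≈ 0.13165, so f ≈ 17.3 / 0.26330 ≈ 65.7033 mm.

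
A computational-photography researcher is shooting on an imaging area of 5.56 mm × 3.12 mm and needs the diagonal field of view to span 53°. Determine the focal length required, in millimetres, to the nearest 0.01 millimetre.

6.39 mm

Sensor diagonal = √(5.56² + 3.12²) = √40.6480 ≈ 6.3756 mm.
From α = 2·arctan(d/2f) we get f = d / (2·tan(α/2)).
With d = 6.3756 mm and α/2 = 26.5°, tan(α/2) ≈ 0.49858, so f ≈ 6.3756 / 0.99716 ≈ 6.3937 mm.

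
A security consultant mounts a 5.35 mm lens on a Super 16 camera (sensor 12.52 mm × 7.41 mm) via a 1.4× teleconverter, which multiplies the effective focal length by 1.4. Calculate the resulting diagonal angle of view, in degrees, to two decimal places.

88.33°

Effective focal length f = 5.35 × 1.4 = 7.49 mm.
Sensor diagonal = √(12.52² + 7.41²) = √211.6585 ≈ 14.5485 mm.
α = 2·arctan(14.548 / (2 × 7.49)) = 2·arctan(0.97119) ≈ 88.3255°.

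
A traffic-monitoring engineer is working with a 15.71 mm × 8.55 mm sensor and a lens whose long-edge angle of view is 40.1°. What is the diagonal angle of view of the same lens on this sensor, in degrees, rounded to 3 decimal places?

45.127°

From the long-edge AOV: f = 15.71 / (2·tan(20.05°)) = 15.71 / 0.72992 ≈ 21.5230 mm.
Sensor diagonal = √(15.71² + 8.55²) = √319.9066 ≈ 17.8859 mm.
Diagonal AOV = 2·arctan(17.8859 / (2 × 21.5230)) = 2·arctan(0.41551) ≈ 45.1265°.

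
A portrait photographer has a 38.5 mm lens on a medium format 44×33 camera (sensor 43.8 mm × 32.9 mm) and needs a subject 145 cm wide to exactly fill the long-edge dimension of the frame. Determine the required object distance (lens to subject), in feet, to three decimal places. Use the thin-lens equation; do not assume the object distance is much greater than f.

W: 145 cm = 1450 mm.
Magnification m = w/W = dᵢ/dₒ; combined with 1/f = 1/dₒ + 1/dᵢ this gives dₒ = f·(1 + W/w).
dₒ = 38.5 mm × (1 + 1450/43.8) = 38.5 × 34.1050 ≈ 1313.043 mm = 1313.043/304.8 ft = 4.30789 ft.

4.308 ft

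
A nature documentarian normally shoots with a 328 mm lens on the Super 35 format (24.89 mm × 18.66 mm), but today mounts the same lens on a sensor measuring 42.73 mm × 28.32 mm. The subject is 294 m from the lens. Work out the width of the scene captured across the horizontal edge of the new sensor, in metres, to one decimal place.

The focal length stays 328 mm; the relevant sensor dimension is now w = 42.73 mm. Object distance dₒ = 294 m = 294000 mm.
Thin-lens field width W = w·(dₒ − f)/f = 42.73 × (294000 − 328)/328 ≈ 38257.941 mm = 38.2579 m.

38.3 m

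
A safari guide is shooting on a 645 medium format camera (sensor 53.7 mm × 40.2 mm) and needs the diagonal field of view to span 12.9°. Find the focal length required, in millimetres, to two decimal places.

Sensor diagonal = √(53.7² + 40.2²) = √4499.7300 ≈ 67.0800 mm.
From α = 2·arctan(d/2f) we get f = d / (2·tan(α/2)).
With d = 67.0800 mm and α/2 = 6.45°, tan(α/2) ≈ 0.11305, so f ≈ 67.0800 / 0.22610 ≈ 296.6785 mm.

296.68 mm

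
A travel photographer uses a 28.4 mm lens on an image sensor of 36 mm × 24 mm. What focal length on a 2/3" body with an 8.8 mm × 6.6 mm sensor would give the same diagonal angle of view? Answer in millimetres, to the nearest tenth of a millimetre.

Sensor diagonal = √(36² + 24²) = √1872.0000 ≈ 43.2666 mm.
Sensor diagonal = √(8.8² + 6.6²) = √121.0000 ≈ 11.0000 mm.
Equal angle of view means equal diagonal/f ratio, so f₂ = f₁ · (diagonal₂/diagonal₁) = 28.4 × 11.0000/43.2666.
f₂ = 28.4 × 0.25424 ≈ 7.220 mm.

7.2 mm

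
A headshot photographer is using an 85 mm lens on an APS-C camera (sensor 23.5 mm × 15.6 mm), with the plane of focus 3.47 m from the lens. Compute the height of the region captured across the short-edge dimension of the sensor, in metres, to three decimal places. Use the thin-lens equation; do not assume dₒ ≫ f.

0.621 m

dₒ: 3.47 m = 3470 mm.
Similar triangles through the lens centre give W/dₒ = h/dᵢ; with 1/f = 1/dₒ + 1/dᵢ this gives W = h·(dₒ − f)/f.
W = 15.6 mm × (3470 − 85) / 85 = 15.6 × 39.8235 ≈ 621.247 mm = 0.621247 m.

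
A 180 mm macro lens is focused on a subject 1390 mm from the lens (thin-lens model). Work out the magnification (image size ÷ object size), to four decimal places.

0.1488×

Thin lens: 1/f = 1/dₒ + 1/dᵢ → 1/dᵢ = 1/180 − 1/1390 = 0.0048361 mm⁻¹, so dᵢ ≈ 206.7769 mm.
Magnification m = dᵢ/dₒ = 206.7769/1390 ≈ 0.14876.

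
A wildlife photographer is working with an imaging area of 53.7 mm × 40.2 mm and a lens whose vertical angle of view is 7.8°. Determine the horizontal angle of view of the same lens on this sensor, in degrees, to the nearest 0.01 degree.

From the vertical AOV: f = 40.2 / (2·tan(3.9°)) = 40.2 / 0.13635 ≈ 294.8374 mm.
Horizontal AOV = 2·arctan(53.7 / (2 × 294.8374)) = 2·arctan(0.09107) ≈ 10.4068°.

10.41°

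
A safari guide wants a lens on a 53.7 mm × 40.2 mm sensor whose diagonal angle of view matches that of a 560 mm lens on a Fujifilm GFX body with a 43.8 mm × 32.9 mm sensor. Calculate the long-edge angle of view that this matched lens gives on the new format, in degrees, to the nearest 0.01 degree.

4.48°

Sensor diagonal = √(43.8² + 32.9²) = √3000.8500 ≈ 54.7800 mm.
Sensor diagonal = √(53.7² + 40.2²) = √4499.7300 ≈ 67.0800 mm.
Equal diagonal AOV ⇒ f₂ = f₁ · 67.0800/54.7800 = 560 × 1.22453 ≈ 685.7394 mm.
Long-edge AOV on the new format = 2·arctan(53.7 / (2 × 685.7394)) = 2·arctan(0.03915) ≈ 4.4845°.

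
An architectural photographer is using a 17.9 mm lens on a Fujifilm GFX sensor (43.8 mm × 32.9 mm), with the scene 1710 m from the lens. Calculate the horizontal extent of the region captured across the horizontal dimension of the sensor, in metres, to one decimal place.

dₒ: 1710 m = 1.71e+06 mm.
Similar triangles through the lens centre give W/dₒ = w/dᵢ; with 1/f = 1/dₒ + 1/dᵢ this gives W = w·(dₒ − f)/f.
W = 43.8 mm × (1.71e+06 − 17.9) / 17.9 = 43.8 × 95529.7263 ≈ 4184202.010 mm = 4184.2 m.

4184.2 m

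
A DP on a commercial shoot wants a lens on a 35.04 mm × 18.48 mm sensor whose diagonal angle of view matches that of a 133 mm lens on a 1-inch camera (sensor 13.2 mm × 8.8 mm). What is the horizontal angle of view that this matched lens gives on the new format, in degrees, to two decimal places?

6.04°

Sensor diagonal = √(13.2² + 8.8²) = √251.6800 ≈ 15.8644 mm.
Sensor diagonal = √(35.04² + 18.48²) = √1569.3120 ≈ 39.6145 mm.
Equal diagonal AOV ⇒ f₂ = f₁ · 39.6145/15.8644 = 133 × 2.49707 ≈ 332.1100 mm.
Horizontal AOV on the new format = 2·arctan(35.04 / (2 × 332.1100)) = 2·arctan(0.05275) ≈ 6.0395°.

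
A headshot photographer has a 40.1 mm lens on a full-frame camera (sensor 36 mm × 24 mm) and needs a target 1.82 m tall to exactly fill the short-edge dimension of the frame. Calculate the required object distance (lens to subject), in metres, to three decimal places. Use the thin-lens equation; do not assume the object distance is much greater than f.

W: 1.82 m = 1820 mm.
Magnification m = h/W = dᵢ/dₒ; combined with 1/f = 1/dₒ + 1/dᵢ this gives dₒ = f·(1 + W/h).
dₒ = 40.1 mm × (1 + 1820/24) = 40.1 × 76.8333 ≈ 3081.017 mm = 3.08102 m.

3.081 m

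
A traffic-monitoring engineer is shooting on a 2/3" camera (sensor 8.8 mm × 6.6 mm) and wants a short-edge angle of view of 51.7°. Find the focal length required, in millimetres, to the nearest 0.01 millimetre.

From α = 2·arctan(h/2f) we get f = h / (2·tan(α/2)).
With h = 6.6 mm and α/2 = 25.85°, tan(α/2) ≈ 0.48450, so f ≈ 6.6 / 0.96899 ≈ 6.8112 mm.

6.81 mm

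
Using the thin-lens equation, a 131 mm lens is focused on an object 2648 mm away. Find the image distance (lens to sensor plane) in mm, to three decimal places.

1/dᵢ = 1/f − 1/dₒ = 1/131 − 1/2648 = 0.0072559 mm⁻¹.
dᵢ = 1/0.0072559 ≈ 137.8180 mm.

137.818 mm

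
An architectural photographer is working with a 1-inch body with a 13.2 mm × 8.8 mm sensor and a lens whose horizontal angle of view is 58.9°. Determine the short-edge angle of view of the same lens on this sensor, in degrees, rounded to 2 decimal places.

41.25°

From the horizontal AOV: f = 13.2 / (2·tan(29.45°)) = 13.2 / 1.12924 ≈ 11.6892 mm.
Short-edge AOV = 2·arctan(8.8 / (2 × 11.6892)) = 2·arctan(0.37641) ≈ 41.2541°.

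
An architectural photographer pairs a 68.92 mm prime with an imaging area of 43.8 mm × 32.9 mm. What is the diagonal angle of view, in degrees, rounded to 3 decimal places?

Sensor diagonal = √(43.8² + 32.9²) = √3000.8500 ≈ 54.7800 mm.
Angle of view α = 2·arctan(d/2f) with d = 54.7800 mm and f = 68.92 mm.
d/2f = 0.39742; arctan(0.39742) ≈ 21.6737°, so α ≈ 43.3475°.

43.347°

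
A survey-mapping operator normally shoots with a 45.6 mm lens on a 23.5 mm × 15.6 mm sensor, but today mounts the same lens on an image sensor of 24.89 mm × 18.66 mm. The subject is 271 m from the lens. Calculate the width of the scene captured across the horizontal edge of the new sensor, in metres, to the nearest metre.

148 m

The focal length stays 45.6 mm; the relevant sensor dimension is now w = 24.89 mm. Object distance dₒ = 271 m = 271000 mm.
Thin-lens field width W = w·(dₒ − f)/f = 24.89 × (271000 − 45.6)/45.6 ≈ 147895.943 mm = 147.896 m.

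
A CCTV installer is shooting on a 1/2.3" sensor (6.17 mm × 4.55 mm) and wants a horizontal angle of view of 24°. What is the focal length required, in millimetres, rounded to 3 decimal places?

From α = 2·arctan(w/2f) we get f = w / (2·tan(α/2)).
With w = 6.17 mm and α/2 = 12°, tan(α/2) ≈ 0.21256, so f ≈ 6.17 / 0.42511 ≈ 14.5138 mm.

14.514 mm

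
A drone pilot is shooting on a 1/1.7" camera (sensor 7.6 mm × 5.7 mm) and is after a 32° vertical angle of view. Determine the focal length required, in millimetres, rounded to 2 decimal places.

9.94 mm

From α = 2·arctan(h/2f) we get f = h / (2·tan(α/2)).
With h = 5.7 mm and α/2 = 16°, tan(α/2) ≈ 0.28675, so f ≈ 5.7 / 0.57349 ≈ 9.9391 mm.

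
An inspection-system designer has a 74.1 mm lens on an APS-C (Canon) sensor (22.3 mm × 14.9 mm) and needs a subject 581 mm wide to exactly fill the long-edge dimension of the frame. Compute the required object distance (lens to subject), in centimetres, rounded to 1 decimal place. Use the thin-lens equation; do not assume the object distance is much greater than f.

200.5 cm

Magnification m = w/W = dᵢ/dₒ; combined with 1/f = 1/dₒ + 1/dᵢ this gives dₒ = f·(1 + W/w).
dₒ = 74.1 mm × (1 + 581/22.3) = 74.1 × 27.0538 ≈ 2004.687 mm = 200.469 cm.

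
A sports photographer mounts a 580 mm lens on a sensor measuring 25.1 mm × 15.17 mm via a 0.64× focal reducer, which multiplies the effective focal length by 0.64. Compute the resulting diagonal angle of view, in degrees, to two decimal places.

Effective focal length f = 580 × 0.64 = 371.2 mm.
Sensor diagonal = √(25.1² + 15.17²) = √860.1389 ≈ 29.3281 mm.
α = 2·arctan(29.328 / (2 × 371.2)) = 2·arctan(0.03950) ≈ 4.5245°.

4.52°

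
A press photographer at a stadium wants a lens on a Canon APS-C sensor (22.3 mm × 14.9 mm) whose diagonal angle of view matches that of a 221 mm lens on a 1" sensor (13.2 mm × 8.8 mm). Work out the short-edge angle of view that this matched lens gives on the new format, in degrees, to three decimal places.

2.285°

Sensor diagonal = √(13.2² + 8.8²) = √251.6800 ≈ 15.8644 mm.
Sensor diagonal = √(22.3² + 14.9²) = √719.3000 ≈ 26.8198 mm.
Equal diagonal AOV ⇒ f₂ = f₁ · 26.8198/15.8644 = 221 × 1.69056 ≈ 373.6138 mm.
Short-edge AOV on the new format = 2·arctan(14.9 / (2 × 373.6138)) = 2·arctan(0.01994) ≈ 2.2847°.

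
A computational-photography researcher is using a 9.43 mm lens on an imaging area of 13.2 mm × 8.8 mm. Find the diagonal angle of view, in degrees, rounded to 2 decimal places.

80.14°

Sensor diagonal = √(13.2² + 8.8²) = √251.6800 ≈ 15.8644 mm.
Angle of view α = 2·arctan(d/2f) with d = 15.8644 mm and f = 9.43 mm.
d/2f = 0.84117; arctan(0.84117) ≈ 40.0695°, so α ≈ 80.1389°.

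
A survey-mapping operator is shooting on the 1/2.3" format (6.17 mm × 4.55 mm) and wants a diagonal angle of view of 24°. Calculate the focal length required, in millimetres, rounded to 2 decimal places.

18.03 mm

Sensor diagonal = √(6.17² + 4.55²) = √58.7714 ≈ 7.6663 mm.
From α = 2·arctan(d/2f) we get f = d / (2·tan(α/2)).
With d = 7.6663 mm and α/2 = 12°, tan(α/2) ≈ 0.21256, so f ≈ 7.6663 / 0.42511 ≈ 18.0334 mm.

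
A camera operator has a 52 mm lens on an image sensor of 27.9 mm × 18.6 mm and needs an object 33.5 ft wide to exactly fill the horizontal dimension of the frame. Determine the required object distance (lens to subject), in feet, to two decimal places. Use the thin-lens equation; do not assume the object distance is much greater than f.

62.61 ft

W: 33.5 ft × 304.8 mm/ft = 10210.80 mm.
Magnification m = w/W = dᵢ/dₒ; combined with 1/f = 1/dₒ + 1/dᵢ this gives dₒ = f·(1 + W/w).
dₒ = 52 mm × (1 + 10210.8/27.9) = 52 × 366.9785 ≈ 19082.881 mm = 19082.881/304.8 ft = 62.6079 ft.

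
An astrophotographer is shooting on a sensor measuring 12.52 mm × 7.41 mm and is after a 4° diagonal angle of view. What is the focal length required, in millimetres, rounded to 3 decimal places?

Sensor diagonal = √(12.52² + 7.41²) = √211.6585 ≈ 14.5485 mm.
From α = 2·arctan(d/2f) we get f = d / (2·tan(α/2)).
With d = 14.5485 mm and α/2 = 2°, tan(α/2) ≈ 0.03492, so f ≈ 14.5485 / 0.06984 ≈ 208.3071 mm.

208.307 mm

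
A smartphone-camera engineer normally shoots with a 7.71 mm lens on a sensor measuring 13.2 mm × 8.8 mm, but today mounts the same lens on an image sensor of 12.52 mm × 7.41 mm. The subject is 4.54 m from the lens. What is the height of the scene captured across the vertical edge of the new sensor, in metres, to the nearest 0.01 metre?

The focal length stays 7.71 mm; the relevant sensor dimension is now h = 7.41 mm. Object distance dₒ = 4.54 m = 4540 mm.
Thin-lens field height W = h·(dₒ − f)/f = 7.41 × (4540 − 7.71)/7.71 ≈ 4355.936 mm = 4.35594 m.

4.36 m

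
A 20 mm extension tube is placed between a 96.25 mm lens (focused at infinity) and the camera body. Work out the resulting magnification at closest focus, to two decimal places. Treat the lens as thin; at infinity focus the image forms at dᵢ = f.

0.21×

The tube moves the image plane from f to f + e, so dᵢ = 96.25 + 20 = 116.25 mm. Focus is achieved when 1/f = 1/dₒ + 1/dᵢ, giving dₒ = 1/(1/f − 1/(f+e)).
Magnification m = dᵢ/dₒ = (f+e)·(1/f − 1/(f+e)) = e/f = 20/96.25 ≈ 0.2078.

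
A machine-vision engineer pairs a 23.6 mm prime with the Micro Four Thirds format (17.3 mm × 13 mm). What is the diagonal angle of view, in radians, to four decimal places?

0.8598 rad

Sensor diagonal = √(17.3² + 13²) = √468.2900 ≈ 21.6400 mm.
Angle of view α = 2·arctan(d/2f) with d = 21.6400 mm and f = 23.6 mm.
d/2f = 0.45847; arctan(0.45847) ≈ 0.4299 rad, so α ≈ 0.8598 rad.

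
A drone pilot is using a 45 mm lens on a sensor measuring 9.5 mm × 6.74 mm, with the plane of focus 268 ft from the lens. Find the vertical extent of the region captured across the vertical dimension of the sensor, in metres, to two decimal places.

dₒ: 268 ft × 304.8 mm/ft = 81686.40 mm.
Similar triangles through the lens centre give W/dₒ = h/dᵢ; with 1/f = 1/dₒ + 1/dᵢ this gives W = h·(dₒ − f)/f.
W = 6.74 mm × (81686.4 − 45) / 45 = 6.74 × 1814.2533 ≈ 12228.067 mm = 12.2281 m.

12.23 m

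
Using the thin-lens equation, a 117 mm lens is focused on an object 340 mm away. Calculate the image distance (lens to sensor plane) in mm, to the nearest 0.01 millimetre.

178.39 mm

1/dᵢ = 1/f − 1/dₒ = 1/117 − 1/340 = 0.0056058 mm⁻¹.
dᵢ = 1/0.0056058 ≈ 178.3857 mm.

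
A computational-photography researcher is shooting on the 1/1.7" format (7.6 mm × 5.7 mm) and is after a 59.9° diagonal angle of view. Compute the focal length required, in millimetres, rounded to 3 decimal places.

Sensor diagonal = √(7.6² + 5.7²) = √90.2500 ≈ 9.5000 mm.
From α = 2·arctan(d/2f) we get f = d / (2·tan(α/2)).
With d = 9.5000 mm and α/2 = 29.95°, tan(α/2) ≈ 0.57619, so f ≈ 9.5000 / 1.15237 ≈ 8.2438 mm.

8.244 mm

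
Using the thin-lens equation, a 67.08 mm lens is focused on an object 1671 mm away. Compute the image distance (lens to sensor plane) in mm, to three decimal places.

1/dᵢ = 1/f − 1/dₒ = 1/67.08 − 1/1671 = 0.0143091 mm⁻¹.
dᵢ = 1/0.0143091 ≈ 69.8855 mm.

69.885 mm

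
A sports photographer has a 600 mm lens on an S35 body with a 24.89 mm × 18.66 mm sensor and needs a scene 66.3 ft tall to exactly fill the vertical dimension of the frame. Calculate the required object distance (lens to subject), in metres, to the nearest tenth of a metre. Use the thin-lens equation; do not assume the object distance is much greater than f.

650.4 m

W: 66.3 ft × 304.8 mm/ft = 20208.24 mm.
Magnification m = h/W = dᵢ/dₒ; combined with 1/f = 1/dₒ + 1/dᵢ this gives dₒ = f·(1 + W/h).
dₒ = 600 mm × (1 + 20208.2/18.66) = 600 × 1083.9710 ≈ 650382.616 mm = 650.383 m.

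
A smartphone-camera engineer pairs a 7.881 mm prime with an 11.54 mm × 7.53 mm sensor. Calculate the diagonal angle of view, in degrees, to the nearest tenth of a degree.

82.3°

Sensor diagonal = √(11.54² + 7.53²) = √189.8725 ≈ 13.7794 mm.
Angle of view α = 2·arctan(d/2f) with d = 13.7794 mm and f = 7.881 mm.
d/2f = 0.87422; arctan(0.87422) ≈ 41.1605°, so α ≈ 82.3211°.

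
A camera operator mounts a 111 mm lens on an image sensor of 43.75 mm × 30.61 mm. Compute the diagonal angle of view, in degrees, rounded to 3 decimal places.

27.048°

Sensor diagonal = √(43.75² + 30.61²) = √2851.0346 ≈ 53.3951 mm.
Angle of view α = 2·arctan(d/2f) with d = 53.3951 mm and f = 111 mm.
d/2f = 0.24052; arctan(0.24052) ≈ 13.5238°, so α ≈ 27.0476°.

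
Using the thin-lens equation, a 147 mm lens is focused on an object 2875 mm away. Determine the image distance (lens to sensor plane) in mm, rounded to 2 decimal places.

1/dᵢ = 1/f − 1/dₒ = 1/147 − 1/2875 = 0.0064549 mm⁻¹.
dᵢ = 1/0.0064549 ≈ 154.9212 mm.

154.92 mm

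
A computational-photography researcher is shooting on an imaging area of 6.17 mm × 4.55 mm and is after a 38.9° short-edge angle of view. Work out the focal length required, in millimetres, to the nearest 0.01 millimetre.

From α = 2·arctan(h/2f) we get f = h / (2·tan(α/2)).
With h = 4.55 mm and α/2 = 19.45°, tan(α/2) ≈ 0.35314, so f ≈ 4.55 / 0.70627 ≈ 6.4423 mm.

6.44 mm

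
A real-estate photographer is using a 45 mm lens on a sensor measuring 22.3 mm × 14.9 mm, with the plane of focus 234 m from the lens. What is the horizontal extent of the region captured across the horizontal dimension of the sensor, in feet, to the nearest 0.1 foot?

380.4 ft

dₒ: 234 m = 234000 mm.
Similar triangles through the lens centre give W/dₒ = w/dᵢ; with 1/f = 1/dₒ + 1/dᵢ this gives W = w·(dₒ − f)/f.
W = 22.3 mm × (234000 − 45) / 45 = 22.3 × 5199.0000 ≈ 115937.700 mm = 115937.700/304.8 ft = 380.373 ft.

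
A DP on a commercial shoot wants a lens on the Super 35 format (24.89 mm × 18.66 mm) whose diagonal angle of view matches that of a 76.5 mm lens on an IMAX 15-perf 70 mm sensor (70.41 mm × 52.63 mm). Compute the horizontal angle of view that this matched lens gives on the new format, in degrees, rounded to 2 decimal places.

49.38°

Sensor diagonal = √(70.41² + 52.63²) = √7727.4850 ≈ 87.9061 mm.
Sensor diagonal = √(24.89² + 18.66²) = √967.7077 ≈ 31.1080 mm.
Equal diagonal AOV ⇒ f₂ = f₁ · 31.1080/87.9061 = 76.5 × 0.35388 ≈ 27.0716 mm.
Horizontal AOV on the new format = 2·arctan(24.89 / (2 × 27.0716)) = 2·arctan(0.45971) ≈ 49.3771°.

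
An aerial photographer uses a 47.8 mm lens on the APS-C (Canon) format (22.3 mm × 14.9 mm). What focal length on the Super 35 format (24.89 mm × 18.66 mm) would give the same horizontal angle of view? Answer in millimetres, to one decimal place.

Equal angle of view means equal width/f ratio, so f₂ = f₁ · (width₂/width₁) = 47.8 × 24.89/22.3.
f₂ = 47.8 × 1.11614 ≈ 53.352 mm.

53.4 mm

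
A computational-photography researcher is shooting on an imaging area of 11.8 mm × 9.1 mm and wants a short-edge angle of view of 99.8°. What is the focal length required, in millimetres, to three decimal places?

From α = 2·arctan(h/2f) we get f = h / (2·tan(α/2)).
With h = 9.1 mm and α/2 = 49.9°, tan(α/2) ≈ 1.18754, so f ≈ 9.1 / 2.37508 ≈ 3.8315 mm.

3.831 mm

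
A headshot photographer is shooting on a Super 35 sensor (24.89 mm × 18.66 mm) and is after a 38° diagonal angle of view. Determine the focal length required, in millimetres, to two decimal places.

45.17 mm

Sensor diagonal = √(24.89² + 18.66²) = √967.7077 ≈ 31.1080 mm.
From α = 2·arctan(d/2f) we get f = d / (2·tan(α/2)).
With d = 31.1080 mm and α/2 = 19°, tan(α/2) ≈ 0.34433, so f ≈ 31.1080 / 0.68866 ≈ 45.1721 mm.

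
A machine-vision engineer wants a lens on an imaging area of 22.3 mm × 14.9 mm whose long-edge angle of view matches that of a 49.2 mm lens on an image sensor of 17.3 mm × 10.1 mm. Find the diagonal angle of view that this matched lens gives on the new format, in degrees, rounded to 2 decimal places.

Equal long-edge AOV ⇒ f₂ = f₁ · 22.3/17.3 = 49.2 × 1.28902 ≈ 63.4197 mm.
Sensor diagonal = √(22.3² + 14.9²) = √719.3000 ≈ 26.8198 mm.
Diagonal AOV on the new format = 2·arctan(26.8198 / (2 × 63.4197)) = 2·arctan(0.21145) ≈ 23.8783°.

23.88°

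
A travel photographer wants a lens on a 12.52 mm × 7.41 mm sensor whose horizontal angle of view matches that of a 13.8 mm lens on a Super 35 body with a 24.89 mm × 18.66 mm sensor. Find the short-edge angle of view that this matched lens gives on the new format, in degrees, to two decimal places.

56.18°

Equal horizontal AOV ⇒ f₂ = f₁ · 12.52/24.89 = 13.8 × 0.50301 ≈ 6.9416 mm.
Short-edge AOV on the new format = 2·arctan(7.41 / (2 × 6.9416)) = 2·arctan(0.53374) ≈ 56.1812°.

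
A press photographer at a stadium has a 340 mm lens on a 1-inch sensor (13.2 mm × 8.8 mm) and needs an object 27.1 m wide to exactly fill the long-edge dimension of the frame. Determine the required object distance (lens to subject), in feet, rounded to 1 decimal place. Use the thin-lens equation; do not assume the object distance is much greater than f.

2291.2 ft

W: 27.1 m = 27100 mm.
Magnification m = w/W = dᵢ/dₒ; combined with 1/f = 1/dₒ + 1/dᵢ this gives dₒ = f·(1 + W/w).
dₒ = 340 mm × (1 + 27100/13.2) = 340 × 2054.0303 ≈ 698370.303 mm = 698370.303/304.8 ft = 2291.24 ft.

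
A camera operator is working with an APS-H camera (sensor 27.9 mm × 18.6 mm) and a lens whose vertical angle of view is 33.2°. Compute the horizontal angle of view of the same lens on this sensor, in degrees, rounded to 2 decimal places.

From the vertical AOV: f = 18.6 / (2·tan(16.6°)) = 18.6 / 0.59623 ≈ 31.1962 mm.
Horizontal AOV = 2·arctan(27.9 / (2 × 31.1962)) = 2·arctan(0.44717) ≈ 48.1855°.

48.19°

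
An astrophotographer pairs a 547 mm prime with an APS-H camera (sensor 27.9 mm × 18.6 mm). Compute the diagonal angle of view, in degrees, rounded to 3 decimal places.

Sensor diagonal = √(27.9² + 18.6²) = √1124.3700 ≈ 33.5316 mm.
Angle of view α = 2·arctan(d/2f) with d = 33.5316 mm and f = 547 mm.
d/2f = 0.03065; arctan(0.03065) ≈ 1.7556°, so α ≈ 3.5112°.

3.511°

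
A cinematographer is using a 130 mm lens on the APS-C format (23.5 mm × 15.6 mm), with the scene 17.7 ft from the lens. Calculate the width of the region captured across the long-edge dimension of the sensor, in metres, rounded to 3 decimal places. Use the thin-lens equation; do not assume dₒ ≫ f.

0.952 m

dₒ: 17.7 ft × 304.8 mm/ft = 5394.96 mm.
Similar triangles through the lens centre give W/dₒ = w/dᵢ; with 1/f = 1/dₒ + 1/dᵢ this gives W = w·(dₒ − f)/f.
W = 23.5 mm × (5394.96 − 130) / 130 = 23.5 × 40.4997 ≈ 951.743 mm = 0.951743 m.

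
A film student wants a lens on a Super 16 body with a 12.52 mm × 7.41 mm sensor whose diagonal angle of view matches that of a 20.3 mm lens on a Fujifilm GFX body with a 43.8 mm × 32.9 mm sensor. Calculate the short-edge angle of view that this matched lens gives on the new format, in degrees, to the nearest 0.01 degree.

69.00°

Sensor diagonal = √(43.8² + 32.9²) = √3000.8500 ≈ 54.7800 mm.
Sensor diagonal = √(12.52² + 7.41²) = √211.6585 ≈ 14.5485 mm.
Equal diagonal AOV ⇒ f₂ = f₁ · 14.5485/54.7800 = 20.3 × 0.26558 ≈ 5.3913 mm.
Short-edge AOV on the new format = 2·arctan(7.41 / (2 × 5.3913)) = 2·arctan(0.68722) ≈ 68.9953°.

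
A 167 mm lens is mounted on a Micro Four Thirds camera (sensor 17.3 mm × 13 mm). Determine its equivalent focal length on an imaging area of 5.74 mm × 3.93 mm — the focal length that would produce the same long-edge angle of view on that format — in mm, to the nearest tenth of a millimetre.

Equal angle of view means equal width/f ratio, so f₂ = f₁ · (width₂/width₁) = 167 × 5.74/17.3.
f₂ = 167 × 0.33179 ≈ 55.409 mm.

55.4 mm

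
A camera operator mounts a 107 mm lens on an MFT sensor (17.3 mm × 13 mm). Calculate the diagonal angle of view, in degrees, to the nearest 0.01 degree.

Sensor diagonal = √(17.3² + 13²) = √468.2900 ≈ 21.6400 mm.
Angle of view α = 2·arctan(d/2f) with d = 21.6400 mm and f = 107 mm.
d/2f = 0.10112; arctan(0.10112) ≈ 5.7742°, so α ≈ 11.5484°.

11.55°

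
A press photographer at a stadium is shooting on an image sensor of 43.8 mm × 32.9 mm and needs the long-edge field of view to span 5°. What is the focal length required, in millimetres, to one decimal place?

501.6 mm

From α = 2·arctan(w/2f) we get f = w / (2·tan(α/2)).
With w = 43.8 mm and α/2 = 2.5°, tan(α/2) ≈ 0.04366, so f ≈ 43.8 / 0.08732 ≈ 501.5925 mm.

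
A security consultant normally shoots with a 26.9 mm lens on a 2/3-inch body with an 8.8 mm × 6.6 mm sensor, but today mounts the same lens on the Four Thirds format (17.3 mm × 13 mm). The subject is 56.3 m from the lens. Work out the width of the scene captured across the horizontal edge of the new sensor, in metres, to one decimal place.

36.2 m

The focal length stays 26.9 mm; the relevant sensor dimension is now w = 17.3 mm. Object distance dₒ = 56.3 m = 56300 mm.
Thin-lens field width W = w·(dₒ − f)/f = 17.3 × (56300 − 26.9)/26.9 ≈ 36190.507 mm = 36.1905 m.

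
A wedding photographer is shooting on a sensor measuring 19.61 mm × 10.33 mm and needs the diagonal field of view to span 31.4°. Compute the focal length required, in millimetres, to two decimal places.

Sensor diagonal = √(19.61² + 10.33²) = √491.2610 ≈ 22.1644 mm.
From α = 2·arctan(d/2f) we get f = d / (2·tan(α/2)).
With d = 22.1644 mm and α/2 = 15.7°, tan(α/2) ≈ 0.28109, so f ≈ 22.1644 / 0.56217 ≈ 39.4262 mm.

39.43 mm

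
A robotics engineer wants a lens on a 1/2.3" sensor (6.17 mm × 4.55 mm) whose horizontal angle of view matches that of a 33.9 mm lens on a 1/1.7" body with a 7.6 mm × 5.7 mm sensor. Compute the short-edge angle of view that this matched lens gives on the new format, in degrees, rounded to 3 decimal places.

Equal horizontal AOV ⇒ f₂ = f₁ · 6.17/7.6 = 33.9 × 0.81184 ≈ 27.5214 mm.
Short-edge AOV on the new format = 2·arctan(4.55 / (2 × 27.5214)) = 2·arctan(0.08266) ≈ 9.4510°.

9.451°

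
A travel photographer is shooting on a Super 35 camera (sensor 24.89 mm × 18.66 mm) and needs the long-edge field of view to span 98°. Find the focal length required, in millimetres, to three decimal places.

10.818 mm

From α = 2·arctan(w/2f) we get f = w / (2·tan(α/2)).
With w = 24.89 mm and α/2 = 49°, tan(α/2) ≈ 1.15037, so f ≈ 24.89 / 2.30074 ≈ 10.8183 mm.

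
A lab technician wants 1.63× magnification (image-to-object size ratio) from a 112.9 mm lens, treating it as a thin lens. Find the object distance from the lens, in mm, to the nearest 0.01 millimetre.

With m = dᵢ/dₒ and 1/f = 1/dₒ + 1/dᵢ, substituting dᵢ = m·dₒ gives 1/f = (1 + 1/m)/dₒ, hence dₒ = f·(1 + 1/m).
dₒ = 112.9 × (1 + 1/1.63) = 112.9 × 1.61350 ≈ 182.164 mm.

182.16 mm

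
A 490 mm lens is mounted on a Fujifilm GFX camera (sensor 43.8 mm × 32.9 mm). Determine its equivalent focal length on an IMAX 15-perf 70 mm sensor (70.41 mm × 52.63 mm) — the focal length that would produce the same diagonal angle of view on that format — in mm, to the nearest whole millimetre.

786 mm

Sensor diagonal = √(43.8² + 32.9²) = √3000.8500 ≈ 54.7800 mm.
Sensor diagonal = √(70.41² + 52.63²) = √7727.4850 ≈ 87.9061 mm.
Equal angle of view means equal diagonal/f ratio, so f₂ = f₁ · (diagonal₂/diagonal₁) = 490 × 87.9061/54.7800.
f₂ = 490 × 1.60471 ≈ 786.309 mm.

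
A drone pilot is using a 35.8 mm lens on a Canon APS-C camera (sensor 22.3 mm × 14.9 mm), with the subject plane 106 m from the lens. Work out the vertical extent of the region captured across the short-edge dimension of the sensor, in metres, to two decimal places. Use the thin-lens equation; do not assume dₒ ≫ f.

44.10 m

dₒ: 106 m = 106000 mm.
Similar triangles through the lens centre give W/dₒ = h/dᵢ; with 1/f = 1/dₒ + 1/dᵢ this gives W = h·(dₒ − f)/f.
W = 14.9 mm × (106000 − 35.8) / 35.8 = 14.9 × 2959.8939 ≈ 44102.418 mm = 44.1024 m.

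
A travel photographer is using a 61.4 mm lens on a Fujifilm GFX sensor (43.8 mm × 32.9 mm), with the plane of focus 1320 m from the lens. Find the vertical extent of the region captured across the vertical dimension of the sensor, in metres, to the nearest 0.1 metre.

dₒ: 1320 m = 1.32e+06 mm.
Similar triangles through the lens centre give W/dₒ = h/dᵢ; with 1/f = 1/dₒ + 1/dᵢ this gives W = h·(dₒ − f)/f.
W = 32.9 mm × (1.32e+06 − 61.4) / 61.4 = 32.9 × 21497.3713 ≈ 707263.517 mm = 707.264 m.

707.3 m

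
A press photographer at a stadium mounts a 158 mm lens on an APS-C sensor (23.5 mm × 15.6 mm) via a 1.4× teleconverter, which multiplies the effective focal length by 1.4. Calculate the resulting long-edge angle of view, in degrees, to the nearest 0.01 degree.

Effective focal length f = 158 × 1.4 = 221.2 mm.
α = 2·arctan(23.5 / (2 × 221.2)) = 2·arctan(0.05312) ≈ 6.0813°.

6.08°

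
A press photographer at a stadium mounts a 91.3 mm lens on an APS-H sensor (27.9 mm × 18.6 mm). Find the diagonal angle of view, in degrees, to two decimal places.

Sensor diagonal = √(27.9² + 18.6²) = √1124.3700 ≈ 33.5316 mm.
Angle of view α = 2·arctan(d/2f) with d = 33.5316 mm and f = 91.3 mm.
d/2f = 0.18363; arctan(0.18363) ≈ 10.4055°, so α ≈ 20.8111°.

20.81°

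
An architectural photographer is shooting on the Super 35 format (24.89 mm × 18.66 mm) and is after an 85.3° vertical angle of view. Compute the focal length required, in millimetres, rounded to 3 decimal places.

From α = 2·arctan(h/2f) we get f = h / (2·tan(α/2)).
With h = 18.66 mm and α/2 = 42.65°, tan(α/2) ≈ 0.92116, so f ≈ 18.66 / 1.84232 ≈ 10.1285 mm.

10.129 mm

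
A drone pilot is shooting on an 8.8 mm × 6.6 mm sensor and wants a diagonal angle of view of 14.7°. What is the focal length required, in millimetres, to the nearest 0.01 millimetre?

42.64 mm

Sensor diagonal = √(8.8² + 6.6²) = √121.0000 ≈ 11.0000 mm.
From α = 2·arctan(d/2f) we get f = d / (2·tan(α/2)).
With d = 11.0000 mm and α/2 = 7.35°, tan(α/2) ≈ 0.12899, so f ≈ 11.0000 / 0.25798 ≈ 42.6390 mm.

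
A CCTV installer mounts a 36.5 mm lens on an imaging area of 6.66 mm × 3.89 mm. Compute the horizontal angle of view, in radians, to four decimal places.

Angle of view α = 2·arctan(w/2f) with w = 6.66 mm and f = 36.5 mm.
w/2f = 0.09123; arctan(0.09123) ≈ 0.0910 rad, so α ≈ 0.1820 rad.

0.1820 rad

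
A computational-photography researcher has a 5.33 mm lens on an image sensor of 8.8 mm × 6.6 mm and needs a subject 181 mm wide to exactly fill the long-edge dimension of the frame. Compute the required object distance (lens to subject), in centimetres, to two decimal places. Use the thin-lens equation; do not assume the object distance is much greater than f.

11.50 cm

Magnification m = w/W = dᵢ/dₒ; combined with 1/f = 1/dₒ + 1/dᵢ this gives dₒ = f·(1 + W/w).
dₒ = 5.33 mm × (1 + 181/8.8) = 5.33 × 21.5682 ≈ 114.958 mm = 11.4958 cm.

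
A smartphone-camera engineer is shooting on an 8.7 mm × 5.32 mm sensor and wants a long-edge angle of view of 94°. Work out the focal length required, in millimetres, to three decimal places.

4.056 mm

From α = 2·arctan(w/2f) we get f = w / (2·tan(α/2)).
With w = 8.7 mm and α/2 = 47°, tan(α/2) ≈ 1.07237, so f ≈ 8.7 / 2.14474 ≈ 4.0564 mm.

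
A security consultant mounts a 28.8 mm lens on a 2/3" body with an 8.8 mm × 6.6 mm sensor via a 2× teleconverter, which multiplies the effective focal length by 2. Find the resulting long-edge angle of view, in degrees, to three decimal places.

8.737°

Effective focal length f = 28.8 × 2 = 57.6 mm.
α = 2·arctan(8.8 / (2 × 57.6)) = 2·arctan(0.07639) ≈ 8.7366°.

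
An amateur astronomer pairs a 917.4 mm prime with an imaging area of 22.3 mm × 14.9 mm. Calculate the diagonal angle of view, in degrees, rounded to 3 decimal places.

1.675°

Sensor diagonal = √(22.3² + 14.9²) = √719.3000 ≈ 26.8198 mm.
Angle of view α = 2·arctan(d/2f) with d = 26.8198 mm and f = 917.4 mm.
d/2f = 0.01462; arctan(0.01462) ≈ 0.8374°, so α ≈ 1.6749°.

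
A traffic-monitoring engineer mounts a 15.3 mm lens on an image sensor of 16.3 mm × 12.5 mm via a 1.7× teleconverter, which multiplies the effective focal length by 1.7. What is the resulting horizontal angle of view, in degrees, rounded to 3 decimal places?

34.796°

Effective focal length f = 15.3 × 1.7 = 26.01 mm.
α = 2·arctan(16.3 / (2 × 26.01)) = 2·arctan(0.31334) ≈ 34.7958°.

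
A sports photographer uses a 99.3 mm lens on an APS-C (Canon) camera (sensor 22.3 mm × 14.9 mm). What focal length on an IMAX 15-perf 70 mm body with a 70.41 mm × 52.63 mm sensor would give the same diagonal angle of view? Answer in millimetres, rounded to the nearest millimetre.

Sensor diagonal = √(22.3² + 14.9²) = √719.3000 ≈ 26.8198 mm.
Sensor diagonal = √(70.41² + 52.63²) = √7727.4850 ≈ 87.9061 mm.
Equal angle of view means equal diagonal/f ratio, so f₂ = f₁ · (diagonal₂/diagonal₁) = 99.3 × 87.9061/26.8198.
f₂ = 99.3 × 3.27766 ≈ 325.472 mm.

325 mm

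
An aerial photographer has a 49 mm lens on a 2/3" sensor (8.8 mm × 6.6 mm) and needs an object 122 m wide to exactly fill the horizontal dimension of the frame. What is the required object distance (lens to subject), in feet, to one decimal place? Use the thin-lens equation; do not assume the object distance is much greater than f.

W: 122 m = 122000 mm.
Magnification m = w/W = dᵢ/dₒ; combined with 1/f = 1/dₒ + 1/dᵢ this gives dₒ = f·(1 + W/w).
dₒ = 49 mm × (1 + 122000/8.8) = 49 × 13864.6364 ≈ 679367.182 mm = 679367.182/304.8 ft = 2228.9 ft.

2228.9 ft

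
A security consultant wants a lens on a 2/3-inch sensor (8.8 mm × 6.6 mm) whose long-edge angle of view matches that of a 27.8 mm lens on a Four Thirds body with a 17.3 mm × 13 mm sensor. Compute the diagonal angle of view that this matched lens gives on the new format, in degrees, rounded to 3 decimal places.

42.506°

Equal long-edge AOV ⇒ f₂ = f₁ · 8.8/17.3 = 27.8 × 0.50867 ≈ 14.1410 mm.
Sensor diagonal = √(8.8² + 6.6²) = √121.0000 ≈ 11.0000 mm.
Diagonal AOV on the new format = 2·arctan(11.0000 / (2 × 14.1410)) = 2·arctan(0.38894) ≈ 42.5060°.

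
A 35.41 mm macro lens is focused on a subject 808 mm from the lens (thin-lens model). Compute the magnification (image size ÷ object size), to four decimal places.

Thin lens: 1/f = 1/dₒ + 1/dᵢ → 1/dᵢ = 1/35.41 − 1/808 = 0.0270030 mm⁻¹, so dᵢ ≈ 37.0329 mm.
Magnification m = dᵢ/dₒ = 37.0329/808 ≈ 0.04583.

0.0458×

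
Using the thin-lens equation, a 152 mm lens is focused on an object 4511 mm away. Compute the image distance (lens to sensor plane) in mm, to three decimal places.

157.300 mm

1/dᵢ = 1/f − 1/dₒ = 1/152 − 1/4511 = 0.0063573 mm⁻¹.
dᵢ = 1/0.0063573 ≈ 157.3003 mm.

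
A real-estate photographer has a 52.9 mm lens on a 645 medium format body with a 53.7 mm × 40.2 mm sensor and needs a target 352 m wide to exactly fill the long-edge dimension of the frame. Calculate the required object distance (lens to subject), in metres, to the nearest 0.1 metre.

346.8 m

W: 352 m = 352000 mm.
Magnification m = w/W = dᵢ/dₒ; combined with 1/f = 1/dₒ + 1/dᵢ this gives dₒ = f·(1 + W/w).
dₒ = 52.9 mm × (1 + 352000/53.7) = 52.9 × 6555.9348 ≈ 346808.952 mm = 346.809 m.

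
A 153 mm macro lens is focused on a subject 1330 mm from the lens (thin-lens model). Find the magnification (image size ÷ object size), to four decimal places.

Thin lens: 1/f = 1/dₒ + 1/dᵢ → 1/dᵢ = 1/153 − 1/1330 = 0.0057841 mm⁻¹, so dᵢ ≈ 172.8887 mm.
Magnification m = dᵢ/dₒ = 172.8887/1330 ≈ 0.12999.

0.1300×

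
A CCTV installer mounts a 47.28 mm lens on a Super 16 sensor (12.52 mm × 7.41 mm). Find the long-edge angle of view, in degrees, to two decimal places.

15.08°

Angle of view α = 2·arctan(w/2f) with w = 12.52 mm and f = 47.28 mm.
w/2f = 0.13240; arctan(0.13240) ≈ 7.5422°, so α ≈ 15.0845°.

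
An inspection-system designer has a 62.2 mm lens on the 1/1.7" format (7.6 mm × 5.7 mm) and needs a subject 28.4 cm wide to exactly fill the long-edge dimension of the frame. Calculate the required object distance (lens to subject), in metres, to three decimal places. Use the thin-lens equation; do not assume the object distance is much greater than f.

W: 28.4 cm = 284 mm.
Magnification m = w/W = dᵢ/dₒ; combined with 1/f = 1/dₒ + 1/dᵢ this gives dₒ = f·(1 + W/w).
dₒ = 62.2 mm × (1 + 284/7.6) = 62.2 × 38.3684 ≈ 2386.516 mm = 2.38652 m.

2.387 m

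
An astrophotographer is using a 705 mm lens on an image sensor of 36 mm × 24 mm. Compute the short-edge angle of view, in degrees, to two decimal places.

1.95°

Angle of view α = 2·arctan(h/2f) with h = 24 mm and f = 705 mm.
h/2f = 0.01702; arctan(0.01702) ≈ 0.9752°, so α ≈ 1.9503°.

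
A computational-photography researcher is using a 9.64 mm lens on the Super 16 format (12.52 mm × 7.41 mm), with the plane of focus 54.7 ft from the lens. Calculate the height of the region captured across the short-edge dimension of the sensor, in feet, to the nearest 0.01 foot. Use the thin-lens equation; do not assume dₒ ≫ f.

dₒ: 54.7 ft × 304.8 mm/ft = 16672.56 mm.
Similar triangles through the lens centre give W/dₒ = h/dᵢ; with 1/f = 1/dₒ + 1/dᵢ this gives W = h·(dₒ − f)/f.
W = 7.41 mm × (16672.6 − 9.64) / 9.64 = 7.41 × 1728.5186 ≈ 12808.323 mm = 12808.323/304.8 ft = 42.0221 ft.

42.02 ft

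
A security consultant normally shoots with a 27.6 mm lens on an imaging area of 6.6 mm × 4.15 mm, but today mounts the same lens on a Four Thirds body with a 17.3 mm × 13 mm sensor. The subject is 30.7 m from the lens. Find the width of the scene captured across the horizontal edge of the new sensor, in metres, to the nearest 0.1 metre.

The focal length stays 27.6 mm; the relevant sensor dimension is now w = 17.3 mm. Object distance dₒ = 30.7 m = 30700 mm.
Thin-lens field width W = w·(dₒ − f)/f = 17.3 × (30700 − 27.6)/27.6 ≈ 19225.816 mm = 19.2258 m.

19.2 m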